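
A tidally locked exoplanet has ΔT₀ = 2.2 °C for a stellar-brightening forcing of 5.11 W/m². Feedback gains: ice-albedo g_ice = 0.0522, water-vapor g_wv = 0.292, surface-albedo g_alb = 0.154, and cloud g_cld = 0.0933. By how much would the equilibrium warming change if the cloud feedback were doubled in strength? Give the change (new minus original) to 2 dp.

1.59 °C

Original: g = 0.5915, ΔT = 2.2/(1−0.5915) = 5.3856 °C.
With doubled cloud: g' = 0.6848, ΔT' = 2.2/(1−0.6848) = 6.9797 °C.
Change = 6.9797 − 5.3856 = 1.59 °C.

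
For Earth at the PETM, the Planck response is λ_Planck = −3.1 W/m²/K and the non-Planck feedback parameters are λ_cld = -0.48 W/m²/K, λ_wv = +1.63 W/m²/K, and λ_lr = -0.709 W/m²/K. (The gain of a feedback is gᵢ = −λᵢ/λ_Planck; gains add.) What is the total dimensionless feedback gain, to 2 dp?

Convert to gains: g_cld = -0.48/3.1 = -0.1548; g_wv = 1.63/3.1 = 0.5258; g_lr = -0.709/3.1 = -0.2287.
Total gain g = 0.1423.

0.14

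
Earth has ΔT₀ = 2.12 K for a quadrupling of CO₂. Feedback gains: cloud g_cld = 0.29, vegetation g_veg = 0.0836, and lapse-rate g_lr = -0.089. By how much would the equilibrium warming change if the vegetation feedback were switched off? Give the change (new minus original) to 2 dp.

Original: g = 0.2846, ΔT = 2.12/(1−0.2846) = 2.9634 K.
Without vegetation: g' = 0.201, ΔT' = 2.12/(1−0.201) = 2.6533 K.
Change = 2.6533 − 2.9634 = -0.31 K.

-0.31 K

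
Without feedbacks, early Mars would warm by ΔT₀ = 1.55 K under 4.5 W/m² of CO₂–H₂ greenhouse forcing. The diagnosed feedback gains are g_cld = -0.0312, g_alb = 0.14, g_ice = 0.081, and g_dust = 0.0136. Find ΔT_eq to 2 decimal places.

1.95 K

Total gain g = -0.0312 + 0.14 + 0.081 + 0.0136 = 0.2034.
Amplification A = 1/(1 − 0.2034) = 1.255.
ΔT = 1.55 × 1.255 = 1.95 K.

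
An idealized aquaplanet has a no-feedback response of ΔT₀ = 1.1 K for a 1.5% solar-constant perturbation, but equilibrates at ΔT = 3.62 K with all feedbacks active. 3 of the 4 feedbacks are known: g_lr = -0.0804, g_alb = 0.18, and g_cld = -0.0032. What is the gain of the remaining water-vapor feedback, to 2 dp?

Amplification A = ΔT/ΔT₀ = 3.62/1.1 = 3.291.
Total gain g = 1 − 1/A = 1 − 1/3.291 = 0.6961.
Known gains sum to -0.0804 + 0.18 − 0.0032 = 0.0964.
g_wv = 0.6961 − 0.0964 = 0.60.

0.60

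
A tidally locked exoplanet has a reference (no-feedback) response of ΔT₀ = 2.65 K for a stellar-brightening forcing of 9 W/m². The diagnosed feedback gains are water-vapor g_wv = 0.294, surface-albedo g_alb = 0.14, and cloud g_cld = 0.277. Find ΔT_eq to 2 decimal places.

9.17 K

Total gain g = 0.294 + 0.14 + 0.277 = 0.711.
Amplification A = 1/(1 − 0.711) = 3.46.
ΔT = 2.65 × 3.46 = 9.17 K.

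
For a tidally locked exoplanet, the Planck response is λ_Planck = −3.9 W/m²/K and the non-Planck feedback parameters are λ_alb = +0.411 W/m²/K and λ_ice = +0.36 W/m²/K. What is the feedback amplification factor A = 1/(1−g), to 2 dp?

Convert to gains: g_alb = 0.411/3.9 = 0.1054; g_ice = 0.36/3.9 = 0.09231.
Total gain g = 0.19771.
A = 1/(1 − 0.19771) = 1.25.

1.25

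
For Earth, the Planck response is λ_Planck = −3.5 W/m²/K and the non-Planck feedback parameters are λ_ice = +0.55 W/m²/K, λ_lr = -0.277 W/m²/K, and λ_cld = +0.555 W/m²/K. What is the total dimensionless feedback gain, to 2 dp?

0.24

Convert to gains: g_ice = 0.55/3.5 = 0.1571; g_lr = -0.277/3.5 = -0.07914; g_cld = 0.555/3.5 = 0.1586.
Total gain g = 0.23656.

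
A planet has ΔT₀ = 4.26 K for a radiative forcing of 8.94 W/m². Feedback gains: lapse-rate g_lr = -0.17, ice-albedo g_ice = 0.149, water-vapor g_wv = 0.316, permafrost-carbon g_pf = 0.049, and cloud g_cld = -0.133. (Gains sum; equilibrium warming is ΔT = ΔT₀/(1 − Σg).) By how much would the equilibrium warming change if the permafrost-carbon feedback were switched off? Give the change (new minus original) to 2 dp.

-0.32 K

Original: g = 0.211, ΔT = 4.26/(1−0.211) = 5.3992 K.
Without permafrost-carbon: g' = 0.162, ΔT' = 4.26/(1−0.162) = 5.0835 K.
Change = 5.0835 − 5.3992 = -0.32 K.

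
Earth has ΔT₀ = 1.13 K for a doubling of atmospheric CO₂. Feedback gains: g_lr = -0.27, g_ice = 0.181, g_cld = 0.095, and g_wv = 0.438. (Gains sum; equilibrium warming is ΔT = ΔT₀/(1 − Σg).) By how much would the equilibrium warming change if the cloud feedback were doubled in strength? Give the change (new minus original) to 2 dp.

Original: g = 0.444, ΔT = 1.13/(1−0.444) = 2.0324 K.
With doubled cloud: g' = 0.539, ΔT' = 1.13/(1−0.539) = 2.4512 K.
Change = 2.4512 − 2.0324 = 0.42 K.

0.42 K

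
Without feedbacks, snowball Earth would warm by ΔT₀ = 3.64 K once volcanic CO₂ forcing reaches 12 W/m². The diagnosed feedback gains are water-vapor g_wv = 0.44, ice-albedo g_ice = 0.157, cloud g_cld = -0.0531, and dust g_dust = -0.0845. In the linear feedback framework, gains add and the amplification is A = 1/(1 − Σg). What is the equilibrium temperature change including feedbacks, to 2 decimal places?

Total gain g = 0.44 + 0.157 − 0.0531 − 0.0845 = 0.4594.
Amplification A = 1/(1 − 0.4594) = 1.85.
ΔT = 3.64 × 1.85 = 6.73 K.

6.73 K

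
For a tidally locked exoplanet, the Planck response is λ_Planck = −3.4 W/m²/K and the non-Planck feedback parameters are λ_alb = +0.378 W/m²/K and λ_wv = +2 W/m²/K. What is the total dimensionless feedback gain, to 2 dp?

0.70

Convert to gains: g_alb = 0.378/3.4 = 0.1112; g_wv = 2/3.4 = 0.5882.
Total gain g = 0.6994.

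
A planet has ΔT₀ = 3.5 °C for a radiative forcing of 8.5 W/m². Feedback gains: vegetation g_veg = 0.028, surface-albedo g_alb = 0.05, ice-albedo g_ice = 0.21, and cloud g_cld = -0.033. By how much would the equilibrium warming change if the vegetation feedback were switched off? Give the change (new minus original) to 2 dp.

-0.17 °C

Original: g = 0.255, ΔT = 3.5/(1−0.255) = 4.6980 °C.
Without vegetation: g' = 0.227, ΔT' = 3.5/(1−0.227) = 4.5278 °C.
Change = 4.5278 − 4.6980 = -0.17 °C.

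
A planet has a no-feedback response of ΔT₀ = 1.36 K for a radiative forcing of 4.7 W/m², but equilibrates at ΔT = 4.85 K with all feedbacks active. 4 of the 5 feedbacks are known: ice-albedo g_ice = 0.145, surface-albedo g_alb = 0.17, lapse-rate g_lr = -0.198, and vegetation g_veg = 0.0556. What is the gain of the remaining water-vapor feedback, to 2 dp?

Amplification A = ΔT/ΔT₀ = 4.85/1.36 = 3.566.
Total gain g = 1 − 1/A = 1 − 1/3.566 = 0.7196.
Known gains sum to 0.145 + 0.17 − 0.198 + 0.0556 = 0.1726.
g_wv = 0.7196 − 0.1726 = 0.55.

0.55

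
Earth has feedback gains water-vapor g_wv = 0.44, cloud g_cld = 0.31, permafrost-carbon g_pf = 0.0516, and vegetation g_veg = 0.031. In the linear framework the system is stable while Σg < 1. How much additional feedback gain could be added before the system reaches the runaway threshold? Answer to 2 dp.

0.17

Current total gain = 0.44 + 0.31 + 0.0516 + 0.031 = 0.8326.
Margin to runaway = 1 − 0.8326 = 0.17.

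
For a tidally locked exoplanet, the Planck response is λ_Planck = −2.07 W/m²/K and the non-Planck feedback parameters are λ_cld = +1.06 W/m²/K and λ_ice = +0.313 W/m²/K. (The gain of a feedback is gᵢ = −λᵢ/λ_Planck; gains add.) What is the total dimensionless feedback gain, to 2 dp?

Convert to gains: g_cld = 1.06/2.07 = 0.5121; g_ice = 0.313/2.07 = 0.1512.
Total gain g = 0.6633.

0.66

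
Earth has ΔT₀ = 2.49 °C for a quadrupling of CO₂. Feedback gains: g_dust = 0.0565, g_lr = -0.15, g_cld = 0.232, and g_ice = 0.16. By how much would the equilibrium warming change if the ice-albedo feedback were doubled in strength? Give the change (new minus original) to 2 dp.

Original: g = 0.2985, ΔT = 2.49/(1−0.2985) = 3.5495 °C.
With doubled ice-albedo: g' = 0.4585, ΔT' = 2.49/(1−0.4585) = 4.5983 °C.
Change = 4.5983 − 3.5495 = 1.05 °C.

1.05 °C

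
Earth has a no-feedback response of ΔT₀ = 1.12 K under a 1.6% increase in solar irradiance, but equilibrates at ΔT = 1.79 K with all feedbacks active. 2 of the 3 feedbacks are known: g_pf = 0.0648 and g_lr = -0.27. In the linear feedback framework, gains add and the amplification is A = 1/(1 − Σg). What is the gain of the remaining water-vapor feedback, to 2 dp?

Amplification A = ΔT/ΔT₀ = 1.79/1.12 = 1.598.
Total gain g = 1 − 1/A = 1 − 1/1.598 = 0.3742.
Known gains sum to 0.0648 − 0.27 = -0.2052.
g_wv = 0.3742 + 0.2052 = 0.58.

0.58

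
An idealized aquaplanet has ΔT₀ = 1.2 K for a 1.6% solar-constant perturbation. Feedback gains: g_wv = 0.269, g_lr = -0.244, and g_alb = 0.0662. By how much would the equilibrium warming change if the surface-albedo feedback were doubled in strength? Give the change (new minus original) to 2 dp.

0.10 K

Original: g = 0.0912, ΔT = 1.2/(1−0.0912) = 1.3204 K.
With doubled surface-albedo: g' = 0.1574, ΔT' = 1.2/(1−0.1574) = 1.4242 K.
Change = 1.4242 − 1.3204 = 0.10 K.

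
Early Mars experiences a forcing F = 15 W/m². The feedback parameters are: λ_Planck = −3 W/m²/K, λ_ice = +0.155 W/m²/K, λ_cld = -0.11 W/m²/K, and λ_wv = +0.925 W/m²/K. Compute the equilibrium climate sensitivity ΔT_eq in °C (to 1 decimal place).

7.4 °C

Net feedback parameter λ = (−3) + (+0.155) + (-0.11) + (+0.925) = -2.03 W/m²/K.
ΔT = −F/λ = −15/(-2.03) = 7.4 °C.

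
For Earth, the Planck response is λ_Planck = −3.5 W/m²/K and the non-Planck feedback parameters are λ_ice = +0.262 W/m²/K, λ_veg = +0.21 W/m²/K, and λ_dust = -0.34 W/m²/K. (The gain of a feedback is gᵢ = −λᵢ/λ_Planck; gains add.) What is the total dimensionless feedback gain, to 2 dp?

Convert to gains: g_ice = 0.262/3.5 = 0.07486; g_veg = 0.21/3.5 = 0.06; g_dust = -0.34/3.5 = -0.09714.
Total gain g = 0.03772.

0.04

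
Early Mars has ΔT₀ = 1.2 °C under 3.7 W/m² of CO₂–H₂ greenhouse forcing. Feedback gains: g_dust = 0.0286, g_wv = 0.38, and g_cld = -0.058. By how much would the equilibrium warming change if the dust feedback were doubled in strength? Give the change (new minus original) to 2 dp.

0.09 °C

Original: g = 0.3506, ΔT = 1.2/(1−0.3506) = 1.8479 °C.
With doubled dust: g' = 0.3792, ΔT' = 1.2/(1−0.3792) = 1.9330 °C.
Change = 1.9330 − 1.8479 = 0.09 °C.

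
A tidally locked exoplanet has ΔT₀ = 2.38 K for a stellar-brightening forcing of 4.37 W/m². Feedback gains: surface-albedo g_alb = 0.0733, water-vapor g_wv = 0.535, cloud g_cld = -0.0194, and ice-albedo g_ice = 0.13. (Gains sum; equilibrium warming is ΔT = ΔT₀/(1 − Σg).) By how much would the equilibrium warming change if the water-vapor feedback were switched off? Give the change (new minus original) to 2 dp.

-5.55 K

Original: g = 0.7189, ΔT = 2.38/(1−0.7189) = 8.4667 K.
Without water-vapor: g' = 0.1839, ΔT' = 2.38/(1−0.1839) = 2.9163 K.
Change = 2.9163 − 8.4667 = -5.55 K.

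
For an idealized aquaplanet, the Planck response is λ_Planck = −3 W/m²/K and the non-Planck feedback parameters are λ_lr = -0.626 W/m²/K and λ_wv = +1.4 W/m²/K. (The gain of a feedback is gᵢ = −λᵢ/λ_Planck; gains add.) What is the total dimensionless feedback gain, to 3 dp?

0.258

Convert to gains: g_lr = -0.626/3 = -0.2087; g_wv = 1.4/3 = 0.4667.
Total gain g = 0.258.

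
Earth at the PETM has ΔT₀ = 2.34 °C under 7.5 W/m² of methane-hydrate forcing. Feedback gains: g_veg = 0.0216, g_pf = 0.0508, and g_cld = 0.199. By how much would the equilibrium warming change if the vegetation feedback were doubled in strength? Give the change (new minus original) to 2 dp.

0.10 °C

Original: g = 0.2714, ΔT = 2.34/(1−0.2714) = 3.2116 °C.
With doubled vegetation: g' = 0.293, ΔT' = 2.34/(1−0.293) = 3.3098 °C.
Change = 3.3098 − 3.2116 = 0.10 °C.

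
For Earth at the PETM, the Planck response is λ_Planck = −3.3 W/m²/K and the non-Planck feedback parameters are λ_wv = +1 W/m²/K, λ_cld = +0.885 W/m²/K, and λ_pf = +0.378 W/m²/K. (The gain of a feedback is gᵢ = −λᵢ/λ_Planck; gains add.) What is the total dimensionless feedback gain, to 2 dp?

Convert to gains: g_wv = 1/3.3 = 0.303; g_cld = 0.885/3.3 = 0.2682; g_pf = 0.378/3.3 = 0.1145.
Total gain g = 0.6857.

0.69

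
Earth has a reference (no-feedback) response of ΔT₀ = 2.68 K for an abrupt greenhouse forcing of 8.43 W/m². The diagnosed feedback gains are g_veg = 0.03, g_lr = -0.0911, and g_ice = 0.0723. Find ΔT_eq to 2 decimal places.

2.71 K

Total gain g = 0.03 − 0.0911 + 0.0723 = 0.0112.
Amplification A = 1/(1 − 0.0112) = 1.011.
ΔT = 2.68 × 1.011 = 2.71 K.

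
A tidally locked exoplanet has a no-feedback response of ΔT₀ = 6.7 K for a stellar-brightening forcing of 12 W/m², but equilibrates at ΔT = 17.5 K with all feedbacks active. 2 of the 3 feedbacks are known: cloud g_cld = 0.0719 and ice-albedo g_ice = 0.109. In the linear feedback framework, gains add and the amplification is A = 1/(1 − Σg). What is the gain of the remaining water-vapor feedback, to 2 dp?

Amplification A = ΔT/ΔT₀ = 17.5/6.7 = 2.612.
Total gain g = 1 − 1/A = 1 − 1/2.612 = 0.6172.
Known gains sum to 0.0719 + 0.109 = 0.1809.
g_wv = 0.6172 − 0.1809 = 0.44.

0.44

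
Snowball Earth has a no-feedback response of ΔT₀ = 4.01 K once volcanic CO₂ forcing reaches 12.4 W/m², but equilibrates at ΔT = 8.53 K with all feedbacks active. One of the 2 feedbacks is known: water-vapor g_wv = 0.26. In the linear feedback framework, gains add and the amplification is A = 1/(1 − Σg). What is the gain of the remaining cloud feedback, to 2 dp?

Amplification A = ΔT/ΔT₀ = 8.53/4.01 = 2.127.
Total gain g = 1 − 1/A = 1 − 1/2.127 = 0.5299.
The known gain is 0.26.
g_cld = 0.5299 − 0.26 = 0.27.

0.27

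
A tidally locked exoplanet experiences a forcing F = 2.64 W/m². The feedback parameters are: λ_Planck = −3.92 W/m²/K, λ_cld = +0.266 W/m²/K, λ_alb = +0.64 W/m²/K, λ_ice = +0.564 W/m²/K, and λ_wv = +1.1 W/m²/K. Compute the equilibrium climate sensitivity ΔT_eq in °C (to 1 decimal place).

2.0 °C

Net feedback parameter λ = (−3.92) + (+0.266) + (+0.64) + (+0.564) + (+1.1) = -1.35 W/m²/K.
ΔT = −F/λ = −2.64/(-1.35) = 2.0 °C.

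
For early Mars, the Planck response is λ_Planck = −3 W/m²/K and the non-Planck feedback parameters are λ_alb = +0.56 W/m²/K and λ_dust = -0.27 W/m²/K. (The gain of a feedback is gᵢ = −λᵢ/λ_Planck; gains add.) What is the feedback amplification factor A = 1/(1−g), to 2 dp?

Convert to gains: g_alb = 0.56/3 = 0.1867; g_dust = -0.27/3 = -0.09.
Total gain g = 0.0967.
A = 1/(1 − 0.0967) = 1.11.

1.11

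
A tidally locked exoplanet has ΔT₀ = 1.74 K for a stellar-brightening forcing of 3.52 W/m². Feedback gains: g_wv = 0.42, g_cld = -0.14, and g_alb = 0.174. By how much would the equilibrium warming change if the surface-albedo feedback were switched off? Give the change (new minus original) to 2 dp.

-0.77 K

Original: g = 0.454, ΔT = 1.74/(1−0.454) = 3.1868 K.
Without surface-albedo: g' = 0.28, ΔT' = 1.74/(1−0.28) = 2.4167 K.
Change = 2.4167 − 3.1868 = -0.77 K.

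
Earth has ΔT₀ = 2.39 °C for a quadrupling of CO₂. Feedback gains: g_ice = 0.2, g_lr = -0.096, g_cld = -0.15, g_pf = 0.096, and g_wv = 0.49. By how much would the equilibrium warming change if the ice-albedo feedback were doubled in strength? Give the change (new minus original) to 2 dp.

Original: g = 0.54, ΔT = 2.39/(1−0.54) = 5.1957 °C.
With doubled ice-albedo: g' = 0.74, ΔT' = 2.39/(1−0.74) = 9.1923 °C.
Change = 9.1923 − 5.1957 = 4.00 °C.

4.00 °C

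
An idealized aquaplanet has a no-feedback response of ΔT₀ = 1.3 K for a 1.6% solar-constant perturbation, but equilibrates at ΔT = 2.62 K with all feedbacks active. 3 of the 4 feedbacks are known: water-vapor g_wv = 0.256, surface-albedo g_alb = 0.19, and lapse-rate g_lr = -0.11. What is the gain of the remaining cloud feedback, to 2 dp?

0.17

Amplification A = ΔT/ΔT₀ = 2.62/1.3 = 2.015.
Total gain g = 1 − 1/A = 1 − 1/2.015 = 0.5037.
Known gains sum to 0.256 + 0.19 − 0.11 = 0.336.
g_cld = 0.5037 − 0.336 = 0.17.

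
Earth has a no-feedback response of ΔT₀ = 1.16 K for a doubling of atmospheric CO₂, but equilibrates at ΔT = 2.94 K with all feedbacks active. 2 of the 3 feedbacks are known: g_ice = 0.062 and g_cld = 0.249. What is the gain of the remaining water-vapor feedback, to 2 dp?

Amplification A = ΔT/ΔT₀ = 2.94/1.16 = 2.534.
Total gain g = 1 − 1/A = 1 − 1/2.534 = 0.6054.
Known gains sum to 0.062 + 0.249 = 0.311.
g_wv = 0.6054 − 0.311 = 0.29.

0.29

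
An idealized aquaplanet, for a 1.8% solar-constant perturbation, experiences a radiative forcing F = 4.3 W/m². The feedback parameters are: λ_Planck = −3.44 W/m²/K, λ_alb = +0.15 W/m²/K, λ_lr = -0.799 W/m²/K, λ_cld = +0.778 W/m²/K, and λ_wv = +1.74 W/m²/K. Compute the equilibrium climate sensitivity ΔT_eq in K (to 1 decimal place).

2.7 K

Net feedback parameter λ = (−3.44) + (+0.15) + (-0.799) + (+0.778) + (+1.74) = -1.571 W/m²/K.
ΔT = −F/λ = −4.3/(-1.571) = 2.7 K.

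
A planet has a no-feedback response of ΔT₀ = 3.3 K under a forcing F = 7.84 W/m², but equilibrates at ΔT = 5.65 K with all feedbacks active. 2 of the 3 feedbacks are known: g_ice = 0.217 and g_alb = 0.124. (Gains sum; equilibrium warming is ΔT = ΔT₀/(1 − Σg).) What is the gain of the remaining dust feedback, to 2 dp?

Amplification A = ΔT/ΔT₀ = 5.65/3.3 = 1.712.
Total gain g = 1 − 1/A = 1 − 1/1.712 = 0.4159.
Known gains sum to 0.217 + 0.124 = 0.341.
g_dust = 0.4159 − 0.341 = 0.07.

0.07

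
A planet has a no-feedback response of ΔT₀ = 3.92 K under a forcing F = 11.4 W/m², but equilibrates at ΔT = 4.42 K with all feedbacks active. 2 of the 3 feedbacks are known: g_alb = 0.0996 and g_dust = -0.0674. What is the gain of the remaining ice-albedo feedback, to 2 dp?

0.08

Amplification A = ΔT/ΔT₀ = 4.42/3.92 = 1.128.
Total gain g = 1 − 1/A = 1 − 1/1.128 = 0.1135.
Known gains sum to 0.0996 − 0.0674 = 0.0322.
g_ice = 0.1135 − 0.0322 = 0.08.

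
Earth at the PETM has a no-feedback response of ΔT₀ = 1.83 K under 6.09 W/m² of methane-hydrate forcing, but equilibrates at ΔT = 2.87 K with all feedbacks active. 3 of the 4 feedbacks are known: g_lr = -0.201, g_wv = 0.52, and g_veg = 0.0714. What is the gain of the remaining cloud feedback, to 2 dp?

Amplification A = ΔT/ΔT₀ = 2.87/1.83 = 1.568.
Total gain g = 1 − 1/A = 1 − 1/1.568 = 0.3622.
Known gains sum to -0.201 + 0.52 + 0.0714 = 0.3904.
g_cld = 0.3622 − 0.3904 = -0.03.

-0.03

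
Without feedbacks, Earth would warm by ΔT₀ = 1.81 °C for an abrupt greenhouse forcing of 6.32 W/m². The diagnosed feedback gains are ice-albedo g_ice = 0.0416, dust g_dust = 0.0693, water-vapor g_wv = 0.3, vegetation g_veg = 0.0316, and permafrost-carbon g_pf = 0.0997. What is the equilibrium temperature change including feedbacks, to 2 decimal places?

3.95 °C

Total gain g = 0.0416 + 0.0693 + 0.3 + 0.0316 + 0.0997 = 0.5422.
Amplification A = 1/(1 − 0.5422) = 2.184.
ΔT = 1.81 × 2.184 = 3.95 °C.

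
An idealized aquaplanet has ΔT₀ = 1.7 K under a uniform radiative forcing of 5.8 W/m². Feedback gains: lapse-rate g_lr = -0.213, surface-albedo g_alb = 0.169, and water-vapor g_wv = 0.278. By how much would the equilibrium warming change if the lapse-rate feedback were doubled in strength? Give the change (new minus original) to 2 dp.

-0.48 K

Original: g = 0.234, ΔT = 1.7/(1−0.234) = 2.2193 K.
With doubled lapse-rate: g' = 0.021, ΔT' = 1.7/(1−0.021) = 1.7365 K.
Change = 1.7365 − 2.2193 = -0.48 K.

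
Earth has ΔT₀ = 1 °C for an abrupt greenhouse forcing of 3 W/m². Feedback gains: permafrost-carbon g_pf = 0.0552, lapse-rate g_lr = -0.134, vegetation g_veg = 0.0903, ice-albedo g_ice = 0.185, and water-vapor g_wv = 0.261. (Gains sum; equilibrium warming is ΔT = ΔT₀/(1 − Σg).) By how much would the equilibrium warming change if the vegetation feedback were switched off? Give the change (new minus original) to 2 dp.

Original: g = 0.4575, ΔT = 1/(1−0.4575) = 1.8433 °C.
Without vegetation: g' = 0.3672, ΔT' = 1/(1−0.3672) = 1.5803 °C.
Change = 1.5803 − 1.8433 = -0.26 °C.

-0.26 °C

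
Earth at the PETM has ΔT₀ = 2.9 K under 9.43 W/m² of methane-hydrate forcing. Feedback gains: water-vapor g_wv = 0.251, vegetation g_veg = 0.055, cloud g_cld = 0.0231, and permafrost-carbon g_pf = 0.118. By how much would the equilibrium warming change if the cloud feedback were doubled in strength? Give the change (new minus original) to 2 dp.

0.23 K

Original: g = 0.4471, ΔT = 2.9/(1−0.4471) = 5.2451 K.
With doubled cloud: g' = 0.4702, ΔT' = 2.9/(1−0.4702) = 5.4738 K.
Change = 5.4738 − 5.2451 = 0.23 K.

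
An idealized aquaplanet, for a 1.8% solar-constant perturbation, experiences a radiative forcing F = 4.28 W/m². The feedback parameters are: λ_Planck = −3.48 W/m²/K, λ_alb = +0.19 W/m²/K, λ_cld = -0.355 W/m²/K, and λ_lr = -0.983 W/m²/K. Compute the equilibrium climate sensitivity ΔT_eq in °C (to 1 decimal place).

0.9 °C

Net feedback parameter λ = (−3.48) + (+0.19) + (-0.355) + (-0.983) = -4.628 W/m²/K.
ΔT = −F/λ = −4.28/(-4.628) = 0.9 °C.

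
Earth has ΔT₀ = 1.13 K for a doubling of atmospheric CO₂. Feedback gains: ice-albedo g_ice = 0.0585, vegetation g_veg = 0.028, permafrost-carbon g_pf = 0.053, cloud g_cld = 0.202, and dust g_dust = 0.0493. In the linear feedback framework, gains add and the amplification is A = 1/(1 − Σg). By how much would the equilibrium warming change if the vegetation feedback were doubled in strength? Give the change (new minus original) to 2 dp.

0.09 K

Original: g = 0.3908, ΔT = 1.13/(1−0.3908) = 1.8549 K.
With doubled vegetation: g' = 0.4188, ΔT' = 1.13/(1−0.4188) = 1.9443 K.
Change = 1.9443 − 1.8549 = 0.09 K.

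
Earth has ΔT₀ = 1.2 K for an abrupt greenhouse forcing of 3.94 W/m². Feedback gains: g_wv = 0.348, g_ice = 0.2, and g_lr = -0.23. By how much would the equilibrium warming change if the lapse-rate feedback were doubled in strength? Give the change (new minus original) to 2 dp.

-0.44 K

Original: g = 0.318, ΔT = 1.2/(1−0.318) = 1.7595 K.
With doubled lapse-rate: g' = 0.088, ΔT' = 1.2/(1−0.088) = 1.3158 K.
Change = 1.3158 − 1.7595 = -0.44 K.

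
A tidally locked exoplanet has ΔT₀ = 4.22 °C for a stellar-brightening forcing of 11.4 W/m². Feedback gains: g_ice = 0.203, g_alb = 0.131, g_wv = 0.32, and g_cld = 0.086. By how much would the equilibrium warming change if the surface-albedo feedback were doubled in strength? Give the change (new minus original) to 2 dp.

Original: g = 0.74, ΔT = 4.22/(1−0.74) = 16.2308 °C.
With doubled surface-albedo: g' = 0.871, ΔT' = 4.22/(1−0.871) = 32.7132 °C.
Change = 32.7132 − 16.2308 = 16.48 °C.

16.48 °C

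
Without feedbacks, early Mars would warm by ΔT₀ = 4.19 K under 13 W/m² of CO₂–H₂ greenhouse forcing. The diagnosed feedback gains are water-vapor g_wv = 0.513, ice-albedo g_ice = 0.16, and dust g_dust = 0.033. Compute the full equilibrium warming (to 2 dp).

14.25 K

Total gain g = 0.513 + 0.16 + 0.033 = 0.706.
Amplification A = 1/(1 − 0.706) = 3.401.
ΔT = 4.19 × 3.401 = 14.25 K.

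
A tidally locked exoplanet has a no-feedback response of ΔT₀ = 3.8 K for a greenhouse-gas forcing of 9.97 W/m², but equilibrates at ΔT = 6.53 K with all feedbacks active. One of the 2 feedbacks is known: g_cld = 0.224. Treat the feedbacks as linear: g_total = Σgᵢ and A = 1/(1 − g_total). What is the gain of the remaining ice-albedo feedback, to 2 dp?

Amplification A = ΔT/ΔT₀ = 6.53/3.8 = 1.718.
Total gain g = 1 − 1/A = 1 − 1/1.718 = 0.4179.
The known gain is 0.224.
g_ice = 0.4179 − 0.224 = 0.19.

0.19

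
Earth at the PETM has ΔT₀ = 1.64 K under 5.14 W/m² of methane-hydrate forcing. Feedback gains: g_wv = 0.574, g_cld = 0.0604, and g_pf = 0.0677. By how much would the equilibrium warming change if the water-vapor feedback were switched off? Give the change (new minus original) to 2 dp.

-3.62 K

Original: g = 0.7021, ΔT = 1.64/(1−0.7021) = 5.5052 K.
Without water-vapor: g' = 0.1281, ΔT' = 1.64/(1−0.1281) = 1.8809 K.
Change = 1.8809 − 5.5052 = -3.62 K.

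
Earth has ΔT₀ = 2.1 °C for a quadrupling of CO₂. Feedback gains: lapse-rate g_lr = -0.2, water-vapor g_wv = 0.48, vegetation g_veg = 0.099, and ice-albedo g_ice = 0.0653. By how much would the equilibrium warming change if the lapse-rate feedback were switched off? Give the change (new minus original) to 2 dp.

2.12 °C

Original: g = 0.4443, ΔT = 2.1/(1−0.4443) = 3.7790 °C.
Without lapse-rate: g' = 0.6443, ΔT' = 2.1/(1−0.6443) = 5.9039 °C.
Change = 5.9039 − 3.7790 = 2.12 °C.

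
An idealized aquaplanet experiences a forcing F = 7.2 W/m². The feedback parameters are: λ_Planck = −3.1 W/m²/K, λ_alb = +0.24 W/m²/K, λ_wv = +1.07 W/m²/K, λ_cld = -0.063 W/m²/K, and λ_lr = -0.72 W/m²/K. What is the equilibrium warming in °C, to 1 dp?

2.8 °C

Net feedback parameter λ = (−3.1) + (+0.24) + (+1.07) + (-0.063) + (-0.72) = -2.573 W/m²/K.
ΔT = −F/λ = −7.2/(-2.573) = 2.8 °C.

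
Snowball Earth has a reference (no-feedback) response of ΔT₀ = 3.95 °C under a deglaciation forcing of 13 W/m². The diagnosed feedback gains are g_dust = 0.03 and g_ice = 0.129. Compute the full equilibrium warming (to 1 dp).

Total gain g = 0.03 + 0.129 = 0.159.
Amplification A = 1/(1 − 0.159) = 1.189.
ΔT = 3.95 × 1.189 = 4.7 °C.

4.7 °C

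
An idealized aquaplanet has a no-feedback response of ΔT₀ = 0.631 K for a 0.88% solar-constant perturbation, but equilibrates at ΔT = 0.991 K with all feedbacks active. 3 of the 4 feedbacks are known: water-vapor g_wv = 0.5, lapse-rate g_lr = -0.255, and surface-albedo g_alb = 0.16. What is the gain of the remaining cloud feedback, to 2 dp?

Amplification A = ΔT/ΔT₀ = 0.991/0.631 = 1.571.
Total gain g = 1 − 1/A = 1 − 1/1.571 = 0.3635.
Known gains sum to 0.5 − 0.255 + 0.16 = 0.405.
g_cld = 0.3635 − 0.405 = -0.04.

-0.04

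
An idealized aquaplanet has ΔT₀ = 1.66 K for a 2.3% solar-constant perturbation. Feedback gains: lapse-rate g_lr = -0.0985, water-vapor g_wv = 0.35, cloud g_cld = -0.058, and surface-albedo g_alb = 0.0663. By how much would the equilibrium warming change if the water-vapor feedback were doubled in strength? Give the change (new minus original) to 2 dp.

Original: g = 0.2598, ΔT = 1.66/(1−0.2598) = 2.2426 K.
With doubled water-vapor: g' = 0.6098, ΔT' = 1.66/(1−0.6098) = 4.2542 K.
Change = 4.2542 − 2.2426 = 2.01 K.

2.01 K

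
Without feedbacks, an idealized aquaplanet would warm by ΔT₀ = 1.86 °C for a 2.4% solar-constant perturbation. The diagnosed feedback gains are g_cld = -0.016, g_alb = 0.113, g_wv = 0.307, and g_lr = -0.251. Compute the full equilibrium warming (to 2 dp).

2.20 °C

Total gain g = -0.016 + 0.113 + 0.307 − 0.251 = 0.153.
Amplification A = 1/(1 − 0.153) = 1.181.
ΔT = 1.86 × 1.181 = 2.20 °C.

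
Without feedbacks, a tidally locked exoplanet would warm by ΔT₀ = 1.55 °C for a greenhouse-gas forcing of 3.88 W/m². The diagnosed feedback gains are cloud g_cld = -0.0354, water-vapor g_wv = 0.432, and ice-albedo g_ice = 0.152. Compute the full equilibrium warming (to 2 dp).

Total gain g = -0.0354 + 0.432 + 0.152 = 0.5486.
Amplification A = 1/(1 − 0.5486) = 2.215.
ΔT = 1.55 × 2.215 = 3.43 °C.

3.43 °C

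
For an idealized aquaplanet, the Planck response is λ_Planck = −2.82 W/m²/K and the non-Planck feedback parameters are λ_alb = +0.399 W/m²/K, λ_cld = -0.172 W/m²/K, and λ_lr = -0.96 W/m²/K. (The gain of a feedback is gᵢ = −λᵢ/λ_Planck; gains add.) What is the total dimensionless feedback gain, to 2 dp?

Convert to gains: g_alb = 0.399/2.82 = 0.1415; g_cld = -0.172/2.82 = -0.06099; g_lr = -0.96/2.82 = -0.3404.
Total gain g = -0.25989.

-0.26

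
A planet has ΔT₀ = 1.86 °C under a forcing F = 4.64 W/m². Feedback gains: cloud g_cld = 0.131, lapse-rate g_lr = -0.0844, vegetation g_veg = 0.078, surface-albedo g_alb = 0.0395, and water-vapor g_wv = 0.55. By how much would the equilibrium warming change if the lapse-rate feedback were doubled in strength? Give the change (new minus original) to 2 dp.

Original: g = 0.7141, ΔT = 1.86/(1−0.7141) = 6.5058 °C.
With doubled lapse-rate: g' = 0.6297, ΔT' = 1.86/(1−0.6297) = 5.0230 °C.
Change = 5.0230 − 6.5058 = -1.48 °C.

-1.48 °C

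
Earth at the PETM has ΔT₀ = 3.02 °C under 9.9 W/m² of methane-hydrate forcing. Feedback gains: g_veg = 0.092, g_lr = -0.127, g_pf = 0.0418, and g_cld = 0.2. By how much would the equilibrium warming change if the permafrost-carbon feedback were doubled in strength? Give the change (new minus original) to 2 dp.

Original: g = 0.2068, ΔT = 3.02/(1−0.2068) = 3.8074 °C.
With doubled permafrost-carbon: g' = 0.2486, ΔT' = 3.02/(1−0.2486) = 4.0192 °C.
Change = 4.0192 − 3.8074 = 0.21 °C.

0.21 °C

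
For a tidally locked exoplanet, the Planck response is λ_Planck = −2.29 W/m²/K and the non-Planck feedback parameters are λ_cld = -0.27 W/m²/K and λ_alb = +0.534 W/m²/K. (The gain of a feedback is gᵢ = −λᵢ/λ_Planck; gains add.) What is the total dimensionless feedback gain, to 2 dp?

0.12

Convert to gains: g_cld = -0.27/2.29 = -0.1179; g_alb = 0.534/2.29 = 0.2332.
Total gain g = 0.1153.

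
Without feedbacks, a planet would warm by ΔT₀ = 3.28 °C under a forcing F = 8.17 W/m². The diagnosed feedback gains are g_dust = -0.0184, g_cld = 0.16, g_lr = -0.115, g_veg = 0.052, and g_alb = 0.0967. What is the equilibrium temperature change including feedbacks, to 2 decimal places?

3.98 °C

Total gain g = -0.0184 + 0.16 − 0.115 + 0.052 + 0.0967 = 0.1753.
Amplification A = 1/(1 − 0.1753) = 1.213.
ΔT = 3.28 × 1.213 = 3.98 °C.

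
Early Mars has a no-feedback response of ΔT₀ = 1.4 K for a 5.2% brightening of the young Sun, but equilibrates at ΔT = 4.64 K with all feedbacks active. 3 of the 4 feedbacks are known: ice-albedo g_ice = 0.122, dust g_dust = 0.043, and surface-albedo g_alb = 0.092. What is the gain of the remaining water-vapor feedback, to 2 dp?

Amplification A = ΔT/ΔT₀ = 4.64/1.4 = 3.314.
Total gain g = 1 − 1/A = 1 − 1/3.314 = 0.6982.
Known gains sum to 0.122 + 0.043 + 0.092 = 0.257.
g_wv = 0.6982 − 0.257 = 0.44.

0.44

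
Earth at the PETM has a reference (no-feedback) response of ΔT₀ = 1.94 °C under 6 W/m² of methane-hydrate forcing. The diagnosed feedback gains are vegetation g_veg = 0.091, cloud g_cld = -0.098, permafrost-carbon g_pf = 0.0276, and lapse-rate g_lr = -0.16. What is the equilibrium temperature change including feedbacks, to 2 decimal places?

Total gain g = 0.091 − 0.098 + 0.0276 − 0.16 = -0.1394.
Amplification A = 1/(1 + 0.1394) = 0.8777.
ΔT = 1.94 × 0.8777 = 1.70 °C.

1.70 °C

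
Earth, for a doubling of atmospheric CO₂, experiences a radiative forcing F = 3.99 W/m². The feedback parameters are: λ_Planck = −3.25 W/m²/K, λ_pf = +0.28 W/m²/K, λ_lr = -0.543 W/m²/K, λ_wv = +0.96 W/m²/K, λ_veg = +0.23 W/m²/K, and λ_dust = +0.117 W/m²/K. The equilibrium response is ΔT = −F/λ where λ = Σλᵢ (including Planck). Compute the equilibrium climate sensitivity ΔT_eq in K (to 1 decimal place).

1.8 K

Net feedback parameter λ = (−3.25) + (+0.28) + (-0.543) + (+0.96) + (+0.23) + (+0.117) = -2.206 W/m²/K.
ΔT = −F/λ = −3.99/(-2.206) = 1.8 K.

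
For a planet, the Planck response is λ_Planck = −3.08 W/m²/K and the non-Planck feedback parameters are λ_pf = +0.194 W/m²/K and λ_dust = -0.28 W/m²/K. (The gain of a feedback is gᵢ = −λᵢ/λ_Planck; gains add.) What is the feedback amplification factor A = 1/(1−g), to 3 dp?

0.973

Convert to gains: g_pf = 0.194/3.08 = 0.06299; g_dust = -0.28/3.08 = -0.09091.
Total gain g = -0.02792.
A = 1/(1 + 0.02792) = 0.973.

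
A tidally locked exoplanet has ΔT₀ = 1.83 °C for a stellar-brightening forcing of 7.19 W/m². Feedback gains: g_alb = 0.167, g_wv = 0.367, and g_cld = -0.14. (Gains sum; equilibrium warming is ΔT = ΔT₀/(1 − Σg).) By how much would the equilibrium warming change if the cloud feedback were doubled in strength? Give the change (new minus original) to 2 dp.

-0.57 °C

Original: g = 0.394, ΔT = 1.83/(1−0.394) = 3.0198 °C.
With doubled cloud: g' = 0.254, ΔT' = 1.83/(1−0.254) = 2.4531 °C.
Change = 2.4531 − 3.0198 = -0.57 °C.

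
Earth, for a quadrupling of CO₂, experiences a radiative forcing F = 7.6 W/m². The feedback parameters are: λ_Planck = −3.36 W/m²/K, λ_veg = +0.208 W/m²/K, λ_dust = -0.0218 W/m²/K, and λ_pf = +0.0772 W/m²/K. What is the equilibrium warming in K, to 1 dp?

Net feedback parameter λ = (−3.36) + (+0.208) + (-0.0218) + (+0.0772) = -3.0966 W/m²/K.
ΔT = −F/λ = −7.6/(-3.0966) = 2.5 K.

2.5 K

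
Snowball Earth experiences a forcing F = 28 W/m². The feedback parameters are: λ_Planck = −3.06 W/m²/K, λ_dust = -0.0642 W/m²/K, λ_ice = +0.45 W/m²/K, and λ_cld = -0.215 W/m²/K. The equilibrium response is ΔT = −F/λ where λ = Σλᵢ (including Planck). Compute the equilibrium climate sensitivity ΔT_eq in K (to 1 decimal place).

Net feedback parameter λ = (−3.06) + (-0.0642) + (+0.45) + (-0.215) = -2.8892 W/m²/K.
ΔT = −F/λ = −28/(-2.8892) = 9.7 K.

9.7 K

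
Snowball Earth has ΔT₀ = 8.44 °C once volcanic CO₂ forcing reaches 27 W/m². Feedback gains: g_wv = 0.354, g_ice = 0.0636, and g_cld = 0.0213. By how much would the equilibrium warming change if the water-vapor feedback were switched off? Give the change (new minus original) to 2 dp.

-5.82 °C

Original: g = 0.4389, ΔT = 8.44/(1−0.4389) = 15.0419 °C.
Without water-vapor: g' = 0.0849, ΔT' = 8.44/(1−0.0849) = 9.2230 °C.
Change = 9.2230 − 15.0419 = -5.82 °C.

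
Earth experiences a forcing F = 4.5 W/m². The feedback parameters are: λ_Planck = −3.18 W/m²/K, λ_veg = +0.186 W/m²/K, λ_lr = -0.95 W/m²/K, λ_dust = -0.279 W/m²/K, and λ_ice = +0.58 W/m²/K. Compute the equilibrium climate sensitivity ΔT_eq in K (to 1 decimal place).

Net feedback parameter λ = (−3.18) + (+0.186) + (-0.95) + (-0.279) + (+0.58) = -3.643 W/m²/K.
ΔT = −F/λ = −4.5/(-3.643) = 1.2 K.

1.2 K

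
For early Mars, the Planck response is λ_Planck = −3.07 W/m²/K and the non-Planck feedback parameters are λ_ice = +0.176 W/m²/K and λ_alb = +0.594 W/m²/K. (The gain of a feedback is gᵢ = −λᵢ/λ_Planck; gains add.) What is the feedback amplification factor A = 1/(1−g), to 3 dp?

Convert to gains: g_ice = 0.176/3.07 = 0.05733; g_alb = 0.594/3.07 = 0.1935.
Total gain g = 0.25083.
A = 1/(1 − 0.25083) = 1.335.

1.335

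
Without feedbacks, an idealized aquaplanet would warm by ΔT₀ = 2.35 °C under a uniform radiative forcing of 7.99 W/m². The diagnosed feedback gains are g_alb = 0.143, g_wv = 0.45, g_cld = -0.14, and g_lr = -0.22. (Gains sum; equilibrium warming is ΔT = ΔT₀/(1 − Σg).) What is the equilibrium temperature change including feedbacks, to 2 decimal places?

3.06 °C

Total gain g = 0.143 + 0.45 − 0.14 − 0.22 = 0.233.
Amplification A = 1/(1 − 0.233) = 1.304.
ΔT = 2.35 × 1.304 = 3.06 °C.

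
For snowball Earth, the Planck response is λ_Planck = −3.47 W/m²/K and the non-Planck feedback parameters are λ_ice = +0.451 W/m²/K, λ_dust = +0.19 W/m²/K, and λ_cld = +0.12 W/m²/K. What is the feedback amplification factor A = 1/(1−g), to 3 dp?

1.281

Convert to gains: g_ice = 0.451/3.47 = 0.13; g_dust = 0.19/3.47 = 0.05476; g_cld = 0.12/3.47 = 0.03458.
Total gain g = 0.21934.
A = 1/(1 − 0.21934) = 1.281.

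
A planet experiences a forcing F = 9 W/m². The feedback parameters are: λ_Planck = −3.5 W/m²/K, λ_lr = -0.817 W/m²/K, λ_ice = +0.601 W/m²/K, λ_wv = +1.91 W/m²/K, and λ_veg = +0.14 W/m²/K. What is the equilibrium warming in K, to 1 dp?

Net feedback parameter λ = (−3.5) + (-0.817) + (+0.601) + (+1.91) + (+0.14) = -1.666 W/m²/K.
ΔT = −F/λ = −9/(-1.666) = 5.4 K.

5.4 K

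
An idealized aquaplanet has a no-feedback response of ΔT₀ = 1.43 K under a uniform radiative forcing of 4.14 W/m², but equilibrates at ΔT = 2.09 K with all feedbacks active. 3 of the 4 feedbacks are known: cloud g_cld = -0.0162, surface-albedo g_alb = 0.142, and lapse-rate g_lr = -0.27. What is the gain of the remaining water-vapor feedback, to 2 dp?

Amplification A = ΔT/ΔT₀ = 2.09/1.43 = 1.462.
Total gain g = 1 − 1/A = 1 − 1/1.462 = 0.316.
Known gains sum to -0.0162 + 0.142 − 0.27 = -0.1442.
g_wv = 0.316 + 0.1442 = 0.46.

0.46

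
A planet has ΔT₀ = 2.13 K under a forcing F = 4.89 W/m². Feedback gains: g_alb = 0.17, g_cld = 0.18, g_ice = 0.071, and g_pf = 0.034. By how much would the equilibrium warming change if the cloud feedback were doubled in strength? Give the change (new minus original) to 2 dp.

1.93 K

Original: g = 0.455, ΔT = 2.13/(1−0.455) = 3.9083 K.
With doubled cloud: g' = 0.635, ΔT' = 2.13/(1−0.635) = 5.8356 K.
Change = 5.8356 − 3.9083 = 1.93 K.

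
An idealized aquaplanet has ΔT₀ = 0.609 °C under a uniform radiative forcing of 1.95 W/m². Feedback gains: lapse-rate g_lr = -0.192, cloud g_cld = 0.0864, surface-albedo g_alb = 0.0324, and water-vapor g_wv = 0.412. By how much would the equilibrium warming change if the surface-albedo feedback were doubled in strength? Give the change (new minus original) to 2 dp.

Original: g = 0.3388, ΔT = 0.609/(1−0.3388) = 0.9211 °C.
With doubled surface-albedo: g' = 0.3712, ΔT' = 0.609/(1−0.3712) = 0.9685 °C.
Change = 0.9685 − 0.9211 = 0.05 °C.

0.05 °C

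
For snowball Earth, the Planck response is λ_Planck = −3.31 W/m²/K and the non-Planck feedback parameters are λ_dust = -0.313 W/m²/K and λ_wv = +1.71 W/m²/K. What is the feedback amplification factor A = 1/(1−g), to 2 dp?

1.73

Convert to gains: g_dust = -0.313/3.31 = -0.09456; g_wv = 1.71/3.31 = 0.5166.
Total gain g = 0.42204.
A = 1/(1 − 0.42204) = 1.73.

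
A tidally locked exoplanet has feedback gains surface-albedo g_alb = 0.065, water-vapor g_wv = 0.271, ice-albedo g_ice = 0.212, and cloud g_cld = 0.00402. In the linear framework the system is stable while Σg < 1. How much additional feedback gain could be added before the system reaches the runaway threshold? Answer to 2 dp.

0.45

Current total gain = 0.065 + 0.271 + 0.212 + 0.00402 = 0.55202.
Margin to runaway = 1 − 0.55202 = 0.45.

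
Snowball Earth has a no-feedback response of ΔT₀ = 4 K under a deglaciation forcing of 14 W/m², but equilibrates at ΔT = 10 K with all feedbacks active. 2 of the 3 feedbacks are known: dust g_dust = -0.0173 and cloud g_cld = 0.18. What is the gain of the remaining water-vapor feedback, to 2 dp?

Amplification A = ΔT/ΔT₀ = 10/4 = 2.5.
Total gain g = 1 − 1/A = 1 − 1/2.5 = 0.6.
Known gains sum to -0.0173 + 0.18 = 0.1627.
g_wv = 0.6 − 0.1627 = 0.44.

0.44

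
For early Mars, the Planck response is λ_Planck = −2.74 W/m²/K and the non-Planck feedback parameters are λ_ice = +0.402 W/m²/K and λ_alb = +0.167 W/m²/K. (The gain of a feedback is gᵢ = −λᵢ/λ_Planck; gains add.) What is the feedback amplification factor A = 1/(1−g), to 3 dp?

Convert to gains: g_ice = 0.402/2.74 = 0.1467; g_alb = 0.167/2.74 = 0.06095.
Total gain g = 0.20765.
A = 1/(1 − 0.20765) = 1.262.

1.262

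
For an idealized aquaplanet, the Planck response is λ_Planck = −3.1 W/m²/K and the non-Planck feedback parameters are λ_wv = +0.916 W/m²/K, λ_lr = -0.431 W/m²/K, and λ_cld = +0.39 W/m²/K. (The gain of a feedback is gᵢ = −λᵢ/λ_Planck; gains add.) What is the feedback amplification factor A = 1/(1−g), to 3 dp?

Convert to gains: g_wv = 0.916/3.1 = 0.2955; g_lr = -0.431/3.1 = -0.139; g_cld = 0.39/3.1 = 0.1258.
Total gain g = 0.2823.
A = 1/(1 − 0.2823) = 1.393.

1.393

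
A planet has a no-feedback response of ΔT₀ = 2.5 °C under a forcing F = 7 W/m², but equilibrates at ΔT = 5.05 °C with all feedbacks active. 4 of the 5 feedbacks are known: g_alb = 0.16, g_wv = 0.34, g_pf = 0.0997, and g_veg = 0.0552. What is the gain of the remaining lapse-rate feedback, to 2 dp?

-0.15

Amplification A = ΔT/ΔT₀ = 5.05/2.5 = 2.02.
Total gain g = 1 − 1/A = 1 − 1/2.02 = 0.505.
Known gains sum to 0.16 + 0.34 + 0.0997 + 0.0552 = 0.6549.
g_lr = 0.505 − 0.6549 = -0.15.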